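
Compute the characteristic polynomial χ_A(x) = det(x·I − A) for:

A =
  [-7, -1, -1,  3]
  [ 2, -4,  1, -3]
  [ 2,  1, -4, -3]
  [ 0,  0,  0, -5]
x^4 + 20*x^3 + 150*x^2 + 500*x + 625

Expanding det(x·I − A) (e.g. by cofactor expansion or by noting that A is similar to its Jordan form J, which has the same characteristic polynomial as A) gives
  χ_A(x) = x^4 + 20*x^3 + 150*x^2 + 500*x + 625
which factors as (x + 5)^4. The eigenvalues (with algebraic multiplicities) are λ = -5 with multiplicity 4.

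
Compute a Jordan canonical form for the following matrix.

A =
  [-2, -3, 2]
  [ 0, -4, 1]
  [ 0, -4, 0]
J_3(-2)

The characteristic polynomial is
  det(x·I − A) = x^3 + 6*x^2 + 12*x + 8 = (x + 2)^3

Eigenvalues and multiplicities (the geometric multiplicity of λ is n − rank(A − λI), which equals the number of Jordan blocks for λ):
  λ = -2: algebraic multiplicity = 3, geometric multiplicity = 1

Determining the block sizes for each eigenvalue:
  λ = -2: one block (gm = 1), so the single block has size am = 3 → block sizes [3]

Assembling the blocks gives a Jordan form
J =
  [-2,  1,  0]
  [ 0, -2,  1]
  [ 0,  0, -2]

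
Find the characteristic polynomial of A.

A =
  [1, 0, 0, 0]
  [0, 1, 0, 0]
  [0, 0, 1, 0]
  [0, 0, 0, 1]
x^4 - 4*x^3 + 6*x^2 - 4*x + 1

Expanding det(x·I − A) (e.g. by cofactor expansion or by noting that A is similar to its Jordan form J, which has the same characteristic polynomial as A) gives
  χ_A(x) = x^4 - 4*x^3 + 6*x^2 - 4*x + 1
which factors as (x - 1)^4. The eigenvalues (with algebraic multiplicities) are λ = 1 with multiplicity 4.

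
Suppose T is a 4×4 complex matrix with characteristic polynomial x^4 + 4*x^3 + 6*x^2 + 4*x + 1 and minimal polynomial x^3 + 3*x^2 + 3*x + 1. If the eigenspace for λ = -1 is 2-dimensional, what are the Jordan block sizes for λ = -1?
Block sizes for λ = -1: [3, 1]

Step 1 — from the characteristic polynomial, algebraic multiplicity of λ = -1 is 4. From dim ker(T − (-1)·I) = 2, there are exactly 2 Jordan blocks for λ = -1.
Step 2 — from the minimal polynomial, the factor (x + 1)^3 tells us the largest block for λ = -1 has size 3.
Step 3 — with total size 4, 2 blocks, and largest block 3, the block sizes (in nonincreasing order) are [3, 1].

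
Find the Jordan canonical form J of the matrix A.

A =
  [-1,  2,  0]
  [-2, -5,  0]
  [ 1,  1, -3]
J_2(-3) ⊕ J_1(-3)

The characteristic polynomial is
  det(x·I − A) = x^3 + 9*x^2 + 27*x + 27 = (x + 3)^3

Eigenvalues and multiplicities (the geometric multiplicity of λ is n − rank(A − λI), which equals the number of Jordan blocks for λ):
  λ = -3: algebraic multiplicity = 3, geometric multiplicity = 2

Determining the block sizes for each eigenvalue:
  λ = -3: 2 blocks summing to 3 forces exactly one block of size 2 and the rest size 1 → block sizes [2, 1]

Assembling the blocks gives a Jordan form
J =
  [-3,  1,  0]
  [ 0, -3,  0]
  [ 0,  0, -3]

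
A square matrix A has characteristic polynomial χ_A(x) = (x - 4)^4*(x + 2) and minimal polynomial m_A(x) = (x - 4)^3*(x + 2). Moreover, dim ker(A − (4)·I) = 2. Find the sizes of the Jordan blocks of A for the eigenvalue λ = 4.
Block sizes for λ = 4: [3, 1]

Step 1 — from the characteristic polynomial, algebraic multiplicity of λ = 4 is 4. From dim ker(A − (4)·I) = 2, there are exactly 2 Jordan blocks for λ = 4.
Step 2 — from the minimal polynomial, the factor (x − 4)^3 tells us the largest block for λ = 4 has size 3.
Step 3 — with total size 4, 2 blocks, and largest block 3, the block sizes (in nonincreasing order) are [3, 1].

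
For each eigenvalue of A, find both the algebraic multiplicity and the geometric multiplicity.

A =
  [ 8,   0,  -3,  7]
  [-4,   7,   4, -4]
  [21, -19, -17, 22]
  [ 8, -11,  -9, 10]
λ = -1: alg = 1, geom = 1; λ = 3: alg = 3, geom = 1

Step 1 — factor the characteristic polynomial to read off the algebraic multiplicities:
  χ_A(x) = (x - 3)^3*(x + 1)

Step 2 — compute geometric multiplicities via the rank-nullity identity g(λ) = n − rank(A − λI):
  rank(A − (-1)·I) = 3, so dim ker(A − (-1)·I) = n − 3 = 1
  rank(A − (3)·I) = 3, so dim ker(A − (3)·I) = n − 3 = 1

Summary:
  λ = -1: algebraic multiplicity = 1, geometric multiplicity = 1
  λ = 3: algebraic multiplicity = 3, geometric multiplicity = 1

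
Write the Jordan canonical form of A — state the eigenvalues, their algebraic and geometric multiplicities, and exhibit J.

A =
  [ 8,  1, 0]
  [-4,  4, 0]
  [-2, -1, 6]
J_2(6) ⊕ J_1(6)

The characteristic polynomial is
  det(x·I − A) = x^3 - 18*x^2 + 108*x - 216 = (x - 6)^3

Eigenvalues and multiplicities (the geometric multiplicity of λ is n − rank(A − λI), which equals the number of Jordan blocks for λ):
  λ = 6: algebraic multiplicity = 3, geometric multiplicity = 2

Determining the block sizes for each eigenvalue:
  λ = 6: 2 blocks summing to 3 forces exactly one block of size 2 and the rest size 1 → block sizes [2, 1]

Assembling the blocks gives a Jordan form
J =
  [6, 1, 0]
  [0, 6, 0]
  [0, 0, 6]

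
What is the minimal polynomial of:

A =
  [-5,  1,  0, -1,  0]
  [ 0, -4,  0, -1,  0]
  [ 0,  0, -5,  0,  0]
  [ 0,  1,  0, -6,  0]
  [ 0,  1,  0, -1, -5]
x^2 + 10*x + 25

The characteristic polynomial is χ_A(x) = (x + 5)^5, so the eigenvalues are known. The minimal polynomial is
  m_A(x) = Π_λ (x − λ)^{k_λ}
where k_λ is the size of the *largest* Jordan block for λ (equivalently, the smallest k with (A − λI)^k v = 0 for every generalised eigenvector v of λ).

  λ = -5: largest Jordan block has size 2, contributing (x + 5)^2

So m_A(x) = (x + 5)^2 = x^2 + 10*x + 25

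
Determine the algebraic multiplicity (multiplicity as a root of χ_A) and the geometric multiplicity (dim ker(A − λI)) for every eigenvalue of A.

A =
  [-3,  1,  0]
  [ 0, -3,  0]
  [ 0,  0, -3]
λ = -3: alg = 3, geom = 2

Step 1 — factor the characteristic polynomial to read off the algebraic multiplicities:
  χ_A(x) = (x + 3)^3

Step 2 — compute geometric multiplicities via the rank-nullity identity g(λ) = n − rank(A − λI):
  rank(A − (-3)·I) = 1, so dim ker(A − (-3)·I) = n − 1 = 2

Summary:
  λ = -3: algebraic multiplicity = 3, geometric multiplicity = 2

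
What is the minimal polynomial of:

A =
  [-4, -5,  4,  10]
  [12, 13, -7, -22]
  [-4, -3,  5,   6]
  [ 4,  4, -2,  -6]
x^3 - 6*x^2 + 12*x - 8

The characteristic polynomial is χ_A(x) = (x - 2)^4, so the eigenvalues are known. The minimal polynomial is
  m_A(x) = Π_λ (x − λ)^{k_λ}
where k_λ is the size of the *largest* Jordan block for λ (equivalently, the smallest k with (A − λI)^k v = 0 for every generalised eigenvector v of λ).

  λ = 2: largest Jordan block has size 3, contributing (x − 2)^3

So m_A(x) = (x - 2)^3 = x^3 - 6*x^2 + 12*x - 8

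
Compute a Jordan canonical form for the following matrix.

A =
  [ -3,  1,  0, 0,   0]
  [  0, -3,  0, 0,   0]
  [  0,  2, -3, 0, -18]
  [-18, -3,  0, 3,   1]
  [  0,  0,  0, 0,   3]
J_2(-3) ⊕ J_1(-3) ⊕ J_2(3)

The characteristic polynomial is
  det(x·I − A) = x^5 + 3*x^4 - 18*x^3 - 54*x^2 + 81*x + 243 = (x - 3)^2*(x + 3)^3

Eigenvalues and multiplicities (the geometric multiplicity of λ is n − rank(A − λI), which equals the number of Jordan blocks for λ):
  λ = -3: algebraic multiplicity = 3, geometric multiplicity = 2
  λ = 3: algebraic multiplicity = 2, geometric multiplicity = 1

Determining the block sizes for each eigenvalue:
  λ = -3: 2 blocks summing to 3 forces exactly one block of size 2 and the rest size 1 → block sizes [2, 1]
  λ = 3: one block (gm = 1), so the single block has size am = 2 → block sizes [2]

Assembling the blocks gives a Jordan form
J =
  [-3,  1,  0, 0, 0]
  [ 0, -3,  0, 0, 0]
  [ 0,  0, -3, 0, 0]
  [ 0,  0,  0, 3, 1]
  [ 0,  0,  0, 0, 3]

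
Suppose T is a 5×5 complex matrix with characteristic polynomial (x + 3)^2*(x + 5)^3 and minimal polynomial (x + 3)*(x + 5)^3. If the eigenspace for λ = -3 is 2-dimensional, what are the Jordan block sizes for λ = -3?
Block sizes for λ = -3: [1, 1]

Step 1 — from the characteristic polynomial, algebraic multiplicity of λ = -3 is 2. From dim ker(T − (-3)·I) = 2, there are exactly 2 Jordan blocks for λ = -3.
Step 2 — from the minimal polynomial, the factor (x + 3) tells us the largest block for λ = -3 has size 1.
Step 3 — with total size 2, 2 blocks, and largest block 1, the block sizes (in nonincreasing order) are [1, 1].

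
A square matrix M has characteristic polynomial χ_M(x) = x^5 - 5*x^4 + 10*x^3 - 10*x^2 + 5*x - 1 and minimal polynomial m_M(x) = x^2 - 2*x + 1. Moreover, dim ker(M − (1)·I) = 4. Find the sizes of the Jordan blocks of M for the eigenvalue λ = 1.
Block sizes for λ = 1: [2, 1, 1, 1]

Step 1 — from the characteristic polynomial, algebraic multiplicity of λ = 1 is 5. From dim ker(M − (1)·I) = 4, there are exactly 4 Jordan blocks for λ = 1.
Step 2 — from the minimal polynomial, the factor (x − 1)^2 tells us the largest block for λ = 1 has size 2.
Step 3 — with total size 5, 4 blocks, and largest block 2, the block sizes (in nonincreasing order) are [2, 1, 1, 1].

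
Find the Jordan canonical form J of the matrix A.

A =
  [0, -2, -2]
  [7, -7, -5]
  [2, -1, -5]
J_3(-4)

The characteristic polynomial is
  det(x·I − A) = x^3 + 12*x^2 + 48*x + 64 = (x + 4)^3

Eigenvalues and multiplicities (the geometric multiplicity of λ is n − rank(A − λI), which equals the number of Jordan blocks for λ):
  λ = -4: algebraic multiplicity = 3, geometric multiplicity = 1

Determining the block sizes for each eigenvalue:
  λ = -4: one block (gm = 1), so the single block has size am = 3 → block sizes [3]

Assembling the blocks gives a Jordan form
J =
  [-4,  1,  0]
  [ 0, -4,  1]
  [ 0,  0, -4]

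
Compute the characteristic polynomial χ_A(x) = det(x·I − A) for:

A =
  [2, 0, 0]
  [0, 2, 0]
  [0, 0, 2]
x^3 - 6*x^2 + 12*x - 8

Expanding det(x·I − A) (e.g. by cofactor expansion or by noting that A is similar to its Jordan form J, which has the same characteristic polynomial as A) gives
  χ_A(x) = x^3 - 6*x^2 + 12*x - 8
which factors as (x - 2)^3. The eigenvalues (with algebraic multiplicities) are λ = 2 with multiplicity 3.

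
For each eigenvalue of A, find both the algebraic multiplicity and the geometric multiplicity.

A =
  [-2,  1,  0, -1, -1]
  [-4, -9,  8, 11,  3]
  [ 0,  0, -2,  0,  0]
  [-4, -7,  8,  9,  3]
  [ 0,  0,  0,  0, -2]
λ = -2: alg = 4, geom = 3; λ = 2: alg = 1, geom = 1

Step 1 — factor the characteristic polynomial to read off the algebraic multiplicities:
  χ_A(x) = (x - 2)*(x + 2)^4

Step 2 — compute geometric multiplicities via the rank-nullity identity g(λ) = n − rank(A − λI):
  rank(A − (-2)·I) = 2, so dim ker(A − (-2)·I) = n − 2 = 3
  rank(A − (2)·I) = 4, so dim ker(A − (2)·I) = n − 4 = 1

Summary:
  λ = -2: algebraic multiplicity = 4, geometric multiplicity = 3
  λ = 2: algebraic multiplicity = 1, geometric multiplicity = 1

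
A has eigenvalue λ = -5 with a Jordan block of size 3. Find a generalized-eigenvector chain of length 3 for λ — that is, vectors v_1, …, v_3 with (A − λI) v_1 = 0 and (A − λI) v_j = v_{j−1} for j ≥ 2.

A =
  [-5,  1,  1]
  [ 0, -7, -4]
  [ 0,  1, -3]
A Jordan chain for λ = -5 of length 3:
v_1 = (-1, 0, 0)ᵀ
v_2 = (1, -2, 1)ᵀ
v_3 = (0, 1, 0)ᵀ

Let N = A − (-5)·I. We want v_3 with N^3 v_3 = 0 but N^2 v_3 ≠ 0; then v_{j-1} := N · v_j for j = 3, …, 2.

Pick v_3 = (0, 1, 0)ᵀ.
Then v_2 = N · v_3 = (1, -2, 1)ᵀ.
Then v_1 = N · v_2 = (-1, 0, 0)ᵀ.

Sanity check: (A − (-5)·I) v_1 = (0, 0, 0)ᵀ = 0. ✓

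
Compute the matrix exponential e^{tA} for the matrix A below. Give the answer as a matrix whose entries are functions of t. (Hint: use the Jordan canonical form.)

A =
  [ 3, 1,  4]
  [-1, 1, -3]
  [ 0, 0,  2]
e^{tA} =
  [t*exp(2*t) + exp(2*t), t*exp(2*t), t^2*exp(2*t)/2 + 4*t*exp(2*t)]
  [-t*exp(2*t), -t*exp(2*t) + exp(2*t), -t^2*exp(2*t)/2 - 3*t*exp(2*t)]
  [0, 0, exp(2*t)]

Strategy: write A = P · J · P⁻¹ where J is a Jordan canonical form, so e^{tA} = P · e^{tJ} · P⁻¹, and e^{tJ} can be computed block-by-block.

A has Jordan form
J =
  [2, 1, 0]
  [0, 2, 1]
  [0, 0, 2]
(up to reordering of blocks).

Per-block formulas:
  For a 3×3 Jordan block J_3(2): exp(t · J_3(2)) = e^(2t)·(I + t·N + (t^2/2)·N^2), where N is the 3×3 nilpotent shift.

After assembling e^{tJ} and conjugating by P, we get:

e^{tA} =
  [t*exp(2*t) + exp(2*t), t*exp(2*t), t^2*exp(2*t)/2 + 4*t*exp(2*t)]
  [-t*exp(2*t), -t*exp(2*t) + exp(2*t), -t^2*exp(2*t)/2 - 3*t*exp(2*t)]
  [0, 0, exp(2*t)]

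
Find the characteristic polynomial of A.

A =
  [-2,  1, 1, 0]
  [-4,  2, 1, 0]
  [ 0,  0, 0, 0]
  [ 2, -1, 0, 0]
x^4

Expanding det(x·I − A) (e.g. by cofactor expansion or by noting that A is similar to its Jordan form J, which has the same characteristic polynomial as A) gives
  χ_A(x) = x^4
which factors as x^4. The eigenvalues (with algebraic multiplicities) are λ = 0 with multiplicity 4.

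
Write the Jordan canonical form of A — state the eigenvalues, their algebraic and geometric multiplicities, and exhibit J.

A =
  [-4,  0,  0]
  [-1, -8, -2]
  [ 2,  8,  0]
J_2(-4) ⊕ J_1(-4)

The characteristic polynomial is
  det(x·I − A) = x^3 + 12*x^2 + 48*x + 64 = (x + 4)^3

Eigenvalues and multiplicities (the geometric multiplicity of λ is n − rank(A − λI), which equals the number of Jordan blocks for λ):
  λ = -4: algebraic multiplicity = 3, geometric multiplicity = 2

Determining the block sizes for each eigenvalue:
  λ = -4: 2 blocks summing to 3 forces exactly one block of size 2 and the rest size 1 → block sizes [2, 1]

Assembling the blocks gives a Jordan form
J =
  [-4,  1,  0]
  [ 0, -4,  0]
  [ 0,  0, -4]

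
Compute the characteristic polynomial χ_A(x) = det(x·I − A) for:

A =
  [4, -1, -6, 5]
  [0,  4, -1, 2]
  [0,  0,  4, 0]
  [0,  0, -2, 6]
x^4 - 18*x^3 + 120*x^2 - 352*x + 384

Expanding det(x·I − A) (e.g. by cofactor expansion or by noting that A is similar to its Jordan form J, which has the same characteristic polynomial as A) gives
  χ_A(x) = x^4 - 18*x^3 + 120*x^2 - 352*x + 384
which factors as (x - 6)*(x - 4)^3. The eigenvalues (with algebraic multiplicities) are λ = 4 with multiplicity 3, λ = 6 with multiplicity 1.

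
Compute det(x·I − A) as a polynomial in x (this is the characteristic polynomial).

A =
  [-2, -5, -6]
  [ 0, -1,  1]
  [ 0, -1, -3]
x^3 + 6*x^2 + 12*x + 8

Expanding det(x·I − A) (e.g. by cofactor expansion or by noting that A is similar to its Jordan form J, which has the same characteristic polynomial as A) gives
  χ_A(x) = x^3 + 6*x^2 + 12*x + 8
which factors as (x + 2)^3. The eigenvalues (with algebraic multiplicities) are λ = -2 with multiplicity 3.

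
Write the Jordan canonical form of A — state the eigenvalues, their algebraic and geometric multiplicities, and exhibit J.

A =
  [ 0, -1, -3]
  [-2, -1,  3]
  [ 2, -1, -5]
J_2(-2) ⊕ J_1(-2)

The characteristic polynomial is
  det(x·I − A) = x^3 + 6*x^2 + 12*x + 8 = (x + 2)^3

Eigenvalues and multiplicities (the geometric multiplicity of λ is n − rank(A − λI), which equals the number of Jordan blocks for λ):
  λ = -2: algebraic multiplicity = 3, geometric multiplicity = 2

Determining the block sizes for each eigenvalue:
  λ = -2: 2 blocks summing to 3 forces exactly one block of size 2 and the rest size 1 → block sizes [2, 1]

Assembling the blocks gives a Jordan form
J =
  [-2,  1,  0]
  [ 0, -2,  0]
  [ 0,  0, -2]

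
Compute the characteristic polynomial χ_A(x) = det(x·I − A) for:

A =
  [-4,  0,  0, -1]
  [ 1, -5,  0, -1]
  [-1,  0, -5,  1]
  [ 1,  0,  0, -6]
x^4 + 20*x^3 + 150*x^2 + 500*x + 625

Expanding det(x·I − A) (e.g. by cofactor expansion or by noting that A is similar to its Jordan form J, which has the same characteristic polynomial as A) gives
  χ_A(x) = x^4 + 20*x^3 + 150*x^2 + 500*x + 625
which factors as (x + 5)^4. The eigenvalues (with algebraic multiplicities) are λ = -5 with multiplicity 4.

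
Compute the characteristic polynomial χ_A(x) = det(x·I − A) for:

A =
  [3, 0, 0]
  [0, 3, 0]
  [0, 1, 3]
x^3 - 9*x^2 + 27*x - 27

Expanding det(x·I − A) (e.g. by cofactor expansion or by noting that A is similar to its Jordan form J, which has the same characteristic polynomial as A) gives
  χ_A(x) = x^3 - 9*x^2 + 27*x - 27
which factors as (x - 3)^3. The eigenvalues (with algebraic multiplicities) are λ = 3 with multiplicity 3.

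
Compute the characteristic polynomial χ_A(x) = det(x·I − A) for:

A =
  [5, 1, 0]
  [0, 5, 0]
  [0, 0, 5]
x^3 - 15*x^2 + 75*x - 125

Expanding det(x·I − A) (e.g. by cofactor expansion or by noting that A is similar to its Jordan form J, which has the same characteristic polynomial as A) gives
  χ_A(x) = x^3 - 15*x^2 + 75*x - 125
which factors as (x - 5)^3. The eigenvalues (with algebraic multiplicities) are λ = 5 with multiplicity 3.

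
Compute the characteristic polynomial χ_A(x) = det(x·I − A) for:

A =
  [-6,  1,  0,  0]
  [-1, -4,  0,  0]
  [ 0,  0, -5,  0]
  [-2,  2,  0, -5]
x^4 + 20*x^3 + 150*x^2 + 500*x + 625

Expanding det(x·I − A) (e.g. by cofactor expansion or by noting that A is similar to its Jordan form J, which has the same characteristic polynomial as A) gives
  χ_A(x) = x^4 + 20*x^3 + 150*x^2 + 500*x + 625
which factors as (x + 5)^4. The eigenvalues (with algebraic multiplicities) are λ = -5 with multiplicity 4.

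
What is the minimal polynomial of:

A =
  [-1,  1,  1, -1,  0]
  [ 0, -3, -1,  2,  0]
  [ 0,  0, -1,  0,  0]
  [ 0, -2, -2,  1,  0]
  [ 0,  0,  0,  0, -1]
x^3 + 3*x^2 + 3*x + 1

The characteristic polynomial is χ_A(x) = (x + 1)^5, so the eigenvalues are known. The minimal polynomial is
  m_A(x) = Π_λ (x − λ)^{k_λ}
where k_λ is the size of the *largest* Jordan block for λ (equivalently, the smallest k with (A − λI)^k v = 0 for every generalised eigenvector v of λ).

  λ = -1: largest Jordan block has size 3, contributing (x + 1)^3

So m_A(x) = (x + 1)^3 = x^3 + 3*x^2 + 3*x + 1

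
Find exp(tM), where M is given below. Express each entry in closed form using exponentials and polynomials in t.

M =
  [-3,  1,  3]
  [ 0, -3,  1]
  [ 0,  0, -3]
e^{tM} =
  [exp(-3*t), t*exp(-3*t), t^2*exp(-3*t)/2 + 3*t*exp(-3*t)]
  [0, exp(-3*t), t*exp(-3*t)]
  [0, 0, exp(-3*t)]

Strategy: write M = P · J · P⁻¹ where J is a Jordan canonical form, so e^{tM} = P · e^{tJ} · P⁻¹, and e^{tJ} can be computed block-by-block.

M has Jordan form
J =
  [-3,  1,  0]
  [ 0, -3,  1]
  [ 0,  0, -3]
(up to reordering of blocks).

Per-block formulas:
  For a 3×3 Jordan block J_3(-3): exp(t · J_3(-3)) = e^(-3t)·(I + t·N + (t^2/2)·N^2), where N is the 3×3 nilpotent shift.

After assembling e^{tJ} and conjugating by P, we get:

e^{tM} =
  [exp(-3*t), t*exp(-3*t), t^2*exp(-3*t)/2 + 3*t*exp(-3*t)]
  [0, exp(-3*t), t*exp(-3*t)]
  [0, 0, exp(-3*t)]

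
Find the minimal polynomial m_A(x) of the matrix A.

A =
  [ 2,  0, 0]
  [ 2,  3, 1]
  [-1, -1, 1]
x^3 - 6*x^2 + 12*x - 8

The characteristic polynomial is χ_A(x) = (x - 2)^3, so the eigenvalues are known. The minimal polynomial is
  m_A(x) = Π_λ (x − λ)^{k_λ}
where k_λ is the size of the *largest* Jordan block for λ (equivalently, the smallest k with (A − λI)^k v = 0 for every generalised eigenvector v of λ).

  λ = 2: largest Jordan block has size 3, contributing (x − 2)^3

So m_A(x) = (x - 2)^3 = x^3 - 6*x^2 + 12*x - 8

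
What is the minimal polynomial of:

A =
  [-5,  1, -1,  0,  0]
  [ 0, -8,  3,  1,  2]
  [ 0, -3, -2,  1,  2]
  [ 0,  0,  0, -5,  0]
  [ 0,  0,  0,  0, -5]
x^2 + 10*x + 25

The characteristic polynomial is χ_A(x) = (x + 5)^5, so the eigenvalues are known. The minimal polynomial is
  m_A(x) = Π_λ (x − λ)^{k_λ}
where k_λ is the size of the *largest* Jordan block for λ (equivalently, the smallest k with (A − λI)^k v = 0 for every generalised eigenvector v of λ).

  λ = -5: largest Jordan block has size 2, contributing (x + 5)^2

So m_A(x) = (x + 5)^2 = x^2 + 10*x + 25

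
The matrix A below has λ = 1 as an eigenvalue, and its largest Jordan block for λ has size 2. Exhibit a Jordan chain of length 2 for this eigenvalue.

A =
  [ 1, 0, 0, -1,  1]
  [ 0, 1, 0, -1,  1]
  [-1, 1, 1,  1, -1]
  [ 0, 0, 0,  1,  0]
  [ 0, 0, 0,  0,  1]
A Jordan chain for λ = 1 of length 2:
v_1 = (0, 0, -1, 0, 0)ᵀ
v_2 = (1, 0, 0, 0, 0)ᵀ

Let N = A − (1)·I. We want v_2 with N^2 v_2 = 0 but N^1 v_2 ≠ 0; then v_{j-1} := N · v_j for j = 2, …, 2.

Pick v_2 = (1, 0, 0, 0, 0)ᵀ.
Then v_1 = N · v_2 = (0, 0, -1, 0, 0)ᵀ.

Sanity check: (A − (1)·I) v_1 = (0, 0, 0, 0, 0)ᵀ = 0. ✓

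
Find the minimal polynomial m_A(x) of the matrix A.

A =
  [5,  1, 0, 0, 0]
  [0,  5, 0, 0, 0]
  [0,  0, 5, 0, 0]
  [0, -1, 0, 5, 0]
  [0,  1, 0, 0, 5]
x^2 - 10*x + 25

The characteristic polynomial is χ_A(x) = (x - 5)^5, so the eigenvalues are known. The minimal polynomial is
  m_A(x) = Π_λ (x − λ)^{k_λ}
where k_λ is the size of the *largest* Jordan block for λ (equivalently, the smallest k with (A − λI)^k v = 0 for every generalised eigenvector v of λ).

  λ = 5: largest Jordan block has size 2, contributing (x − 5)^2

So m_A(x) = (x - 5)^2 = x^2 - 10*x + 25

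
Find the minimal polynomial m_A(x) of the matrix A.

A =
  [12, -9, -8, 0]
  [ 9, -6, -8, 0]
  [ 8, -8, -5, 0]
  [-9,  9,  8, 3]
x^3 - x^2 - 21*x + 45

The characteristic polynomial is χ_A(x) = (x - 3)^3*(x + 5), so the eigenvalues are known. The minimal polynomial is
  m_A(x) = Π_λ (x − λ)^{k_λ}
where k_λ is the size of the *largest* Jordan block for λ (equivalently, the smallest k with (A − λI)^k v = 0 for every generalised eigenvector v of λ).

  λ = -5: largest Jordan block has size 1, contributing (x + 5)
  λ = 3: largest Jordan block has size 2, contributing (x − 3)^2

So m_A(x) = (x - 3)^2*(x + 5) = x^3 - x^2 - 21*x + 45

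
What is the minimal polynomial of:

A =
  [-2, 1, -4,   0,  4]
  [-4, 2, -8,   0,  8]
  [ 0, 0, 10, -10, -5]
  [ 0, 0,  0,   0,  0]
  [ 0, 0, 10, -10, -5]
x^3 - 5*x^2

The characteristic polynomial is χ_A(x) = x^4*(x - 5), so the eigenvalues are known. The minimal polynomial is
  m_A(x) = Π_λ (x − λ)^{k_λ}
where k_λ is the size of the *largest* Jordan block for λ (equivalently, the smallest k with (A − λI)^k v = 0 for every generalised eigenvector v of λ).

  λ = 0: largest Jordan block has size 2, contributing (x − 0)^2
  λ = 5: largest Jordan block has size 1, contributing (x − 5)

So m_A(x) = x^2*(x - 5) = x^3 - 5*x^2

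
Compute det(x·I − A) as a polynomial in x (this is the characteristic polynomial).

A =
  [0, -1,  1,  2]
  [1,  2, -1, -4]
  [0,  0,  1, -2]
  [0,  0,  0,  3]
x^4 - 6*x^3 + 12*x^2 - 10*x + 3

Expanding det(x·I − A) (e.g. by cofactor expansion or by noting that A is similar to its Jordan form J, which has the same characteristic polynomial as A) gives
  χ_A(x) = x^4 - 6*x^3 + 12*x^2 - 10*x + 3
which factors as (x - 3)*(x - 1)^3. The eigenvalues (with algebraic multiplicities) are λ = 1 with multiplicity 3, λ = 3 with multiplicity 1.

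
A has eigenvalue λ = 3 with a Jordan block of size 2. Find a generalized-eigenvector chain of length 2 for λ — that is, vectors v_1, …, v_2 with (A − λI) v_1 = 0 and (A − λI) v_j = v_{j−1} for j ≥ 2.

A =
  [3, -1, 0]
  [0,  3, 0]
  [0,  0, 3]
A Jordan chain for λ = 3 of length 2:
v_1 = (-1, 0, 0)ᵀ
v_2 = (0, 1, 0)ᵀ

Let N = A − (3)·I. We want v_2 with N^2 v_2 = 0 but N^1 v_2 ≠ 0; then v_{j-1} := N · v_j for j = 2, …, 2.

Pick v_2 = (0, 1, 0)ᵀ.
Then v_1 = N · v_2 = (-1, 0, 0)ᵀ.

Sanity check: (A − (3)·I) v_1 = (0, 0, 0)ᵀ = 0. ✓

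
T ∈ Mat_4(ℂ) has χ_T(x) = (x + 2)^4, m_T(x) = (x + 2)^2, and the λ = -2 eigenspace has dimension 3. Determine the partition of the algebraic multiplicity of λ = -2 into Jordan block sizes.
Block sizes for λ = -2: [2, 1, 1]

Step 1 — from the characteristic polynomial, algebraic multiplicity of λ = -2 is 4. From dim ker(T − (-2)·I) = 3, there are exactly 3 Jordan blocks for λ = -2.
Step 2 — from the minimal polynomial, the factor (x + 2)^2 tells us the largest block for λ = -2 has size 2.
Step 3 — with total size 4, 3 blocks, and largest block 2, the block sizes (in nonincreasing order) are [2, 1, 1].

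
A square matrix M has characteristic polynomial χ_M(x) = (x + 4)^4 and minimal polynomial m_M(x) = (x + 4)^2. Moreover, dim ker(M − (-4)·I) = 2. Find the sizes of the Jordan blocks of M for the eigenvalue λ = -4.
Block sizes for λ = -4: [2, 2]

Step 1 — from the characteristic polynomial, algebraic multiplicity of λ = -4 is 4. From dim ker(M − (-4)·I) = 2, there are exactly 2 Jordan blocks for λ = -4.
Step 2 — from the minimal polynomial, the factor (x + 4)^2 tells us the largest block for λ = -4 has size 2.
Step 3 — with total size 4, 2 blocks, and largest block 2, the block sizes (in nonincreasing order) are [2, 2].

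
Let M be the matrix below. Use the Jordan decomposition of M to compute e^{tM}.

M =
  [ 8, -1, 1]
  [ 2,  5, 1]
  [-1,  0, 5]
e^{tM} =
  [t^2*exp(6*t)/2 + 2*t*exp(6*t) + exp(6*t), -t^2*exp(6*t)/2 - t*exp(6*t), t*exp(6*t)]
  [t^2*exp(6*t)/2 + 2*t*exp(6*t), -t^2*exp(6*t)/2 - t*exp(6*t) + exp(6*t), t*exp(6*t)]
  [-t^2*exp(6*t)/2 - t*exp(6*t), t^2*exp(6*t)/2, -t*exp(6*t) + exp(6*t)]

Strategy: write M = P · J · P⁻¹ where J is a Jordan canonical form, so e^{tM} = P · e^{tJ} · P⁻¹, and e^{tJ} can be computed block-by-block.

M has Jordan form
J =
  [6, 1, 0]
  [0, 6, 1]
  [0, 0, 6]
(up to reordering of blocks).

Per-block formulas:
  For a 3×3 Jordan block J_3(6): exp(t · J_3(6)) = e^(6t)·(I + t·N + (t^2/2)·N^2), where N is the 3×3 nilpotent shift.

After assembling e^{tJ} and conjugating by P, we get:

e^{tM} =
  [t^2*exp(6*t)/2 + 2*t*exp(6*t) + exp(6*t), -t^2*exp(6*t)/2 - t*exp(6*t), t*exp(6*t)]
  [t^2*exp(6*t)/2 + 2*t*exp(6*t), -t^2*exp(6*t)/2 - t*exp(6*t) + exp(6*t), t*exp(6*t)]
  [-t^2*exp(6*t)/2 - t*exp(6*t), t^2*exp(6*t)/2, -t*exp(6*t) + exp(6*t)]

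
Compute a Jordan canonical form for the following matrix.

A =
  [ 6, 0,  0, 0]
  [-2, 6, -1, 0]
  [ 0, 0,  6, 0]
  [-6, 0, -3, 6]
J_2(6) ⊕ J_1(6) ⊕ J_1(6)

The characteristic polynomial is
  det(x·I − A) = x^4 - 24*x^3 + 216*x^2 - 864*x + 1296 = (x - 6)^4

Eigenvalues and multiplicities (the geometric multiplicity of λ is n − rank(A − λI), which equals the number of Jordan blocks for λ):
  λ = 6: algebraic multiplicity = 4, geometric multiplicity = 3

Determining the block sizes for each eigenvalue:
  λ = 6: 3 blocks summing to 4 forces exactly one block of size 2 and the rest size 1 → block sizes [2, 1, 1]

Assembling the blocks gives a Jordan form
J =
  [6, 1, 0, 0]
  [0, 6, 0, 0]
  [0, 0, 6, 0]
  [0, 0, 0, 6]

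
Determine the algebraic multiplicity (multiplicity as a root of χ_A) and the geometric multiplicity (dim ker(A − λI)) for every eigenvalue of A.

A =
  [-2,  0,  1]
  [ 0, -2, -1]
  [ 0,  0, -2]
λ = -2: alg = 3, geom = 2

Step 1 — factor the characteristic polynomial to read off the algebraic multiplicities:
  χ_A(x) = (x + 2)^3

Step 2 — compute geometric multiplicities via the rank-nullity identity g(λ) = n − rank(A − λI):
  rank(A − (-2)·I) = 1, so dim ker(A − (-2)·I) = n − 1 = 2

Summary:
  λ = -2: algebraic multiplicity = 3, geometric multiplicity = 2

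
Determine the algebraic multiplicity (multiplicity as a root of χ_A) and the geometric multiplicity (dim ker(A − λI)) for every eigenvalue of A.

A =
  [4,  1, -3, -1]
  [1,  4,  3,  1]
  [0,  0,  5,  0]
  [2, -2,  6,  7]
λ = 5: alg = 4, geom = 3

Step 1 — factor the characteristic polynomial to read off the algebraic multiplicities:
  χ_A(x) = (x - 5)^4

Step 2 — compute geometric multiplicities via the rank-nullity identity g(λ) = n − rank(A − λI):
  rank(A − (5)·I) = 1, so dim ker(A − (5)·I) = n − 1 = 3

Summary:
  λ = 5: algebraic multiplicity = 4, geometric multiplicity = 3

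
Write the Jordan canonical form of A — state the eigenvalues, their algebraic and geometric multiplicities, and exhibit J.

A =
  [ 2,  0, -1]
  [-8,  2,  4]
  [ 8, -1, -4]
J_3(0)

The characteristic polynomial is
  det(x·I − A) = x^3

Eigenvalues and multiplicities (the geometric multiplicity of λ is n − rank(A − λI), which equals the number of Jordan blocks for λ):
  λ = 0: algebraic multiplicity = 3, geometric multiplicity = 1

Determining the block sizes for each eigenvalue:
  λ = 0: one block (gm = 1), so the single block has size am = 3 → block sizes [3]

Assembling the blocks gives a Jordan form
J =
  [0, 1, 0]
  [0, 0, 1]
  [0, 0, 0]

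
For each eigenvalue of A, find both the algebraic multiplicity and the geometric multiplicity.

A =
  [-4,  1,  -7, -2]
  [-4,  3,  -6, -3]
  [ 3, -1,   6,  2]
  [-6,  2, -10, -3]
λ = -1: alg = 1, geom = 1; λ = 1: alg = 3, geom = 1

Step 1 — factor the characteristic polynomial to read off the algebraic multiplicities:
  χ_A(x) = (x - 1)^3*(x + 1)

Step 2 — compute geometric multiplicities via the rank-nullity identity g(λ) = n − rank(A − λI):
  rank(A − (-1)·I) = 3, so dim ker(A − (-1)·I) = n − 3 = 1
  rank(A − (1)·I) = 3, so dim ker(A − (1)·I) = n − 3 = 1

Summary:
  λ = -1: algebraic multiplicity = 1, geometric multiplicity = 1
  λ = 1: algebraic multiplicity = 3, geometric multiplicity = 1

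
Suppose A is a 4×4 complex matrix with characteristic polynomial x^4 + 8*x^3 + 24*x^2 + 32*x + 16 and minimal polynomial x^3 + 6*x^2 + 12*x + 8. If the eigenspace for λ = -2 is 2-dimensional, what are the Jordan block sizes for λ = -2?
Block sizes for λ = -2: [3, 1]

Step 1 — from the characteristic polynomial, algebraic multiplicity of λ = -2 is 4. From dim ker(A − (-2)·I) = 2, there are exactly 2 Jordan blocks for λ = -2.
Step 2 — from the minimal polynomial, the factor (x + 2)^3 tells us the largest block for λ = -2 has size 3.
Step 3 — with total size 4, 2 blocks, and largest block 3, the block sizes (in nonincreasing order) are [3, 1].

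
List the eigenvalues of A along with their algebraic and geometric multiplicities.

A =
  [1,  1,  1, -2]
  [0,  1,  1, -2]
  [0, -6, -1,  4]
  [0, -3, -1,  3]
λ = 1: alg = 4, geom = 2

Step 1 — factor the characteristic polynomial to read off the algebraic multiplicities:
  χ_A(x) = (x - 1)^4

Step 2 — compute geometric multiplicities via the rank-nullity identity g(λ) = n − rank(A − λI):
  rank(A − (1)·I) = 2, so dim ker(A − (1)·I) = n − 2 = 2

Summary:
  λ = 1: algebraic multiplicity = 4, geometric multiplicity = 2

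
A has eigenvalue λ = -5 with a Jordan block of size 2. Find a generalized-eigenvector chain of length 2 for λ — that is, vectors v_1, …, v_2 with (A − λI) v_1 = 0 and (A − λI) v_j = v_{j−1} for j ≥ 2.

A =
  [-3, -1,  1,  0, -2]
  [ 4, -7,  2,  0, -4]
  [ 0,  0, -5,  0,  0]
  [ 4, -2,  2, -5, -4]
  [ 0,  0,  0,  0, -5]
A Jordan chain for λ = -5 of length 2:
v_1 = (2, 4, 0, 4, 0)ᵀ
v_2 = (1, 0, 0, 0, 0)ᵀ

Let N = A − (-5)·I. We want v_2 with N^2 v_2 = 0 but N^1 v_2 ≠ 0; then v_{j-1} := N · v_j for j = 2, …, 2.

Pick v_2 = (1, 0, 0, 0, 0)ᵀ.
Then v_1 = N · v_2 = (2, 4, 0, 4, 0)ᵀ.

Sanity check: (A − (-5)·I) v_1 = (0, 0, 0, 0, 0)ᵀ = 0. ✓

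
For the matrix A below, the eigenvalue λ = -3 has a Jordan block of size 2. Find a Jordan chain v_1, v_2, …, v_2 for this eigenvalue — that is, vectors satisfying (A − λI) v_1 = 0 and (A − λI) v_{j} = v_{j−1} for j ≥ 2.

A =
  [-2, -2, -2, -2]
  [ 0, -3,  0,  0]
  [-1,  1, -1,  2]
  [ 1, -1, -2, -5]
A Jordan chain for λ = -3 of length 2:
v_1 = (0, 0, -1, 1)ᵀ
v_2 = (2, 1, 0, 0)ᵀ

Let N = A − (-3)·I. We want v_2 with N^2 v_2 = 0 but N^1 v_2 ≠ 0; then v_{j-1} := N · v_j for j = 2, …, 2.

Pick v_2 = (2, 1, 0, 0)ᵀ.
Then v_1 = N · v_2 = (0, 0, -1, 1)ᵀ.

Sanity check: (A − (-3)·I) v_1 = (0, 0, 0, 0)ᵀ = 0. ✓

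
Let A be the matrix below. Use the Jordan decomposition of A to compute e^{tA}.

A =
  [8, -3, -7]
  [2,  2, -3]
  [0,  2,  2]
e^{tA} =
  [5*t^2*exp(4*t) + 4*t*exp(4*t) + exp(4*t), -10*t^2*exp(4*t) - 3*t*exp(4*t), -5*t^2*exp(4*t)/2 - 7*t*exp(4*t)]
  [2*t^2*exp(4*t) + 2*t*exp(4*t), -4*t^2*exp(4*t) - 2*t*exp(4*t) + exp(4*t), -t^2*exp(4*t) - 3*t*exp(4*t)]
  [2*t^2*exp(4*t), -4*t^2*exp(4*t) + 2*t*exp(4*t), -t^2*exp(4*t) - 2*t*exp(4*t) + exp(4*t)]

Strategy: write A = P · J · P⁻¹ where J is a Jordan canonical form, so e^{tA} = P · e^{tJ} · P⁻¹, and e^{tJ} can be computed block-by-block.

A has Jordan form
J =
  [4, 1, 0]
  [0, 4, 1]
  [0, 0, 4]
(up to reordering of blocks).

Per-block formulas:
  For a 3×3 Jordan block J_3(4): exp(t · J_3(4)) = e^(4t)·(I + t·N + (t^2/2)·N^2), where N is the 3×3 nilpotent shift.

After assembling e^{tJ} and conjugating by P, we get:

e^{tA} =
  [5*t^2*exp(4*t) + 4*t*exp(4*t) + exp(4*t), -10*t^2*exp(4*t) - 3*t*exp(4*t), -5*t^2*exp(4*t)/2 - 7*t*exp(4*t)]
  [2*t^2*exp(4*t) + 2*t*exp(4*t), -4*t^2*exp(4*t) - 2*t*exp(4*t) + exp(4*t), -t^2*exp(4*t) - 3*t*exp(4*t)]
  [2*t^2*exp(4*t), -4*t^2*exp(4*t) + 2*t*exp(4*t), -t^2*exp(4*t) - 2*t*exp(4*t) + exp(4*t)]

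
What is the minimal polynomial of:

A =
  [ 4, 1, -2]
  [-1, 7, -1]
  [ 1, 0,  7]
x^3 - 18*x^2 + 108*x - 216

The characteristic polynomial is χ_A(x) = (x - 6)^3, so the eigenvalues are known. The minimal polynomial is
  m_A(x) = Π_λ (x − λ)^{k_λ}
where k_λ is the size of the *largest* Jordan block for λ (equivalently, the smallest k with (A − λI)^k v = 0 for every generalised eigenvector v of λ).

  λ = 6: largest Jordan block has size 3, contributing (x − 6)^3

So m_A(x) = (x - 6)^3 = x^3 - 18*x^2 + 108*x - 216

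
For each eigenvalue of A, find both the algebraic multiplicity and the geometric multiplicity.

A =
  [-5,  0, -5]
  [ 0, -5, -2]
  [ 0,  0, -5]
λ = -5: alg = 3, geom = 2

Step 1 — factor the characteristic polynomial to read off the algebraic multiplicities:
  χ_A(x) = (x + 5)^3

Step 2 — compute geometric multiplicities via the rank-nullity identity g(λ) = n − rank(A − λI):
  rank(A − (-5)·I) = 1, so dim ker(A − (-5)·I) = n − 1 = 2

Summary:
  λ = -5: algebraic multiplicity = 3, geometric multiplicity = 2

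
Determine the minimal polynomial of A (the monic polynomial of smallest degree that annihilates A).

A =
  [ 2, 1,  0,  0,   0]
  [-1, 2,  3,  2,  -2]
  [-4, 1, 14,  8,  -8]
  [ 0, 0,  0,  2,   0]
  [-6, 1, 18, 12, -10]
x^3 - 6*x^2 + 12*x - 8

The characteristic polynomial is χ_A(x) = (x - 2)^5, so the eigenvalues are known. The minimal polynomial is
  m_A(x) = Π_λ (x − λ)^{k_λ}
where k_λ is the size of the *largest* Jordan block for λ (equivalently, the smallest k with (A − λI)^k v = 0 for every generalised eigenvector v of λ).

  λ = 2: largest Jordan block has size 3, contributing (x − 2)^3

So m_A(x) = (x - 2)^3 = x^3 - 6*x^2 + 12*x - 8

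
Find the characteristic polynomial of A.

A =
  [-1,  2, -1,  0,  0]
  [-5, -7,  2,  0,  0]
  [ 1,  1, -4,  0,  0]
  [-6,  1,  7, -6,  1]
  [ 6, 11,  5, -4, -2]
x^5 + 20*x^4 + 160*x^3 + 640*x^2 + 1280*x + 1024

Expanding det(x·I − A) (e.g. by cofactor expansion or by noting that A is similar to its Jordan form J, which has the same characteristic polynomial as A) gives
  χ_A(x) = x^5 + 20*x^4 + 160*x^3 + 640*x^2 + 1280*x + 1024
which factors as (x + 4)^5. The eigenvalues (with algebraic multiplicities) are λ = -4 with multiplicity 5.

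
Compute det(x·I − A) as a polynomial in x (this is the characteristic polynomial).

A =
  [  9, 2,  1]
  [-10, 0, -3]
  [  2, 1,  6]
x^3 - 15*x^2 + 75*x - 125

Expanding det(x·I − A) (e.g. by cofactor expansion or by noting that A is similar to its Jordan form J, which has the same characteristic polynomial as A) gives
  χ_A(x) = x^3 - 15*x^2 + 75*x - 125
which factors as (x - 5)^3. The eigenvalues (with algebraic multiplicities) are λ = 5 with multiplicity 3.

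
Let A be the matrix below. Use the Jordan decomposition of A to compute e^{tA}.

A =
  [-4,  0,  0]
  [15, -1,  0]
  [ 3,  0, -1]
e^{tA} =
  [exp(-4*t), 0, 0]
  [5*exp(-t) - 5*exp(-4*t), exp(-t), 0]
  [exp(-t) - exp(-4*t), 0, exp(-t)]

Strategy: write A = P · J · P⁻¹ where J is a Jordan canonical form, so e^{tA} = P · e^{tJ} · P⁻¹, and e^{tJ} can be computed block-by-block.

A has Jordan form
J =
  [-4,  0,  0]
  [ 0, -1,  0]
  [ 0,  0, -1]
(up to reordering of blocks).

Per-block formulas:
  For a 1×1 block at λ = -4: exp(t · [-4]) = [e^(-4t)].
  For a 1×1 block at λ = -1: exp(t · [-1]) = [e^(-1t)].

After assembling e^{tJ} and conjugating by P, we get:

e^{tA} =
  [exp(-4*t), 0, 0]
  [5*exp(-t) - 5*exp(-4*t), exp(-t), 0]
  [exp(-t) - exp(-4*t), 0, exp(-t)]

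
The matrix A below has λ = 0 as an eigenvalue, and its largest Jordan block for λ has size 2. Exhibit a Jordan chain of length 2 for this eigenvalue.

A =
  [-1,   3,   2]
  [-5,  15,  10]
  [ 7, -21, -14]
A Jordan chain for λ = 0 of length 2:
v_1 = (-1, -5, 7)ᵀ
v_2 = (1, 0, 0)ᵀ

Let N = A − (0)·I. We want v_2 with N^2 v_2 = 0 but N^1 v_2 ≠ 0; then v_{j-1} := N · v_j for j = 2, …, 2.

Pick v_2 = (1, 0, 0)ᵀ.
Then v_1 = N · v_2 = (-1, -5, 7)ᵀ.

Sanity check: (A − (0)·I) v_1 = (0, 0, 0)ᵀ = 0. ✓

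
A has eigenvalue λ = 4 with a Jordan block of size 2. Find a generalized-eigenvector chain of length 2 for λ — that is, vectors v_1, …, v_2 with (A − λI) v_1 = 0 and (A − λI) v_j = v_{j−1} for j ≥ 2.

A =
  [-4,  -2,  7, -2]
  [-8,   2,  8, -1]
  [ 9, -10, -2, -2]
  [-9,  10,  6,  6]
A Jordan chain for λ = 4 of length 2:
v_1 = (-4, -2, -4, 4)ᵀ
v_2 = (2, 1, 2, 0)ᵀ

Let N = A − (4)·I. We want v_2 with N^2 v_2 = 0 but N^1 v_2 ≠ 0; then v_{j-1} := N · v_j for j = 2, …, 2.

Pick v_2 = (2, 1, 2, 0)ᵀ.
Then v_1 = N · v_2 = (-4, -2, -4, 4)ᵀ.

Sanity check: (A − (4)·I) v_1 = (0, 0, 0, 0)ᵀ = 0. ✓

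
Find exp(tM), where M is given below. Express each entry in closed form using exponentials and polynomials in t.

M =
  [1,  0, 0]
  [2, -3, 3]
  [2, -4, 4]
e^{tM} =
  [exp(t), 0, 0]
  [2*exp(t) - 2, 4 - 3*exp(t), 3*exp(t) - 3]
  [2*exp(t) - 2, 4 - 4*exp(t), 4*exp(t) - 3]

Strategy: write M = P · J · P⁻¹ where J is a Jordan canonical form, so e^{tM} = P · e^{tJ} · P⁻¹, and e^{tJ} can be computed block-by-block.

M has Jordan form
J =
  [0, 0, 0]
  [0, 1, 0]
  [0, 0, 1]
(up to reordering of blocks).

Per-block formulas:
  For a 1×1 block at λ = 1: exp(t · [1]) = [e^(1t)].
  For a 1×1 block at λ = 0: exp(t · [0]) = [e^(0t)].

After assembling e^{tJ} and conjugating by P, we get:

e^{tM} =
  [exp(t), 0, 0]
  [2*exp(t) - 2, 4 - 3*exp(t), 3*exp(t) - 3]
  [2*exp(t) - 2, 4 - 4*exp(t), 4*exp(t) - 3]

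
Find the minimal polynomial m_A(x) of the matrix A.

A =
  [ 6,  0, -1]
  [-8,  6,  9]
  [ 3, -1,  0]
x^3 - 12*x^2 + 48*x - 64

The characteristic polynomial is χ_A(x) = (x - 4)^3, so the eigenvalues are known. The minimal polynomial is
  m_A(x) = Π_λ (x − λ)^{k_λ}
where k_λ is the size of the *largest* Jordan block for λ (equivalently, the smallest k with (A − λI)^k v = 0 for every generalised eigenvector v of λ).

  λ = 4: largest Jordan block has size 3, contributing (x − 4)^3

So m_A(x) = (x - 4)^3 = x^3 - 12*x^2 + 48*x - 64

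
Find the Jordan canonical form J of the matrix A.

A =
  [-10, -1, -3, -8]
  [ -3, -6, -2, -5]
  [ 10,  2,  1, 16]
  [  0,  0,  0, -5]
J_3(-5) ⊕ J_1(-5)

The characteristic polynomial is
  det(x·I − A) = x^4 + 20*x^3 + 150*x^2 + 500*x + 625 = (x + 5)^4

Eigenvalues and multiplicities (the geometric multiplicity of λ is n − rank(A − λI), which equals the number of Jordan blocks for λ):
  λ = -5: algebraic multiplicity = 4, geometric multiplicity = 2

Determining the block sizes for each eigenvalue:
  λ = -5: with am = 4 and gm = 2, the partition is not yet determined (e.g. several partitions of 4 into 2 parts exist). Let N = A − (-5)·I. Computing rank(N^1) = 2, rank(N^2) = 1, rank(N^3) = 0; the number of blocks of size ≥ j is rank(N^{j−1}) − rank(N^j), giving [2, 1, 1]. So we have 1 block(s) of size 3, 1 block(s) of size 1 → block sizes [3, 1]

Assembling the blocks gives a Jordan form
J =
  [-5,  1,  0,  0]
  [ 0, -5,  1,  0]
  [ 0,  0, -5,  0]
  [ 0,  0,  0, -5]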